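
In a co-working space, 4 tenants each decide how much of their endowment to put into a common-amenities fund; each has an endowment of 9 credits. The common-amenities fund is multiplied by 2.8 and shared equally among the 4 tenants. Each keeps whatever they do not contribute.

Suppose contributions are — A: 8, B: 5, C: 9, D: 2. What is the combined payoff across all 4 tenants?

Total contributed: 8 + 5 + 9 + 2 = 24; total kept: 4 × 9 − 24 = 12.
The common-amenities fund pays out 2.8 × 24 = 67.20 in aggregate.
Group total = 12 + 67.20 = 79.20.

79.20 credits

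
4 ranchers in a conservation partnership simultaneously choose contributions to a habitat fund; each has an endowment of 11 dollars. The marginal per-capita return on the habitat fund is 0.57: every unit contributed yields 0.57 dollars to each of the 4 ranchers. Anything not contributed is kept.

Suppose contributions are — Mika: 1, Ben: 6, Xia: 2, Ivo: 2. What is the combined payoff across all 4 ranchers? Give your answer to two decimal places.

58.08 dollars

Total contributed: 1 + 6 + 2 + 2 = 11; total kept: 4 × 11 − 11 = 33.
The habitat fund pays out 0.57 × 4 × 11 = 25.08 in aggregate.
Group total = 33 + 25.08 = 58.08.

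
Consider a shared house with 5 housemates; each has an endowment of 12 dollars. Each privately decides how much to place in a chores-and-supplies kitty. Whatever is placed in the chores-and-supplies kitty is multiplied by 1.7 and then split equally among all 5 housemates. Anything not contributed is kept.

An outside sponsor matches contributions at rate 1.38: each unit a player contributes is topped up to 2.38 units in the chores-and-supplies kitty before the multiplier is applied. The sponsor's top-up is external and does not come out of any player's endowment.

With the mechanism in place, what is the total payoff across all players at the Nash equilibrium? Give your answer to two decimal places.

Even with the mechanism, each unit contributed returns only 1.7 × 2.38 / 5 = 0.8092 per unit of net cost, so contributing nothing is still dominant.
At the Nash equilibrium no one contributes; group total payoff = 5 × 12 = 60.

60.00 dollars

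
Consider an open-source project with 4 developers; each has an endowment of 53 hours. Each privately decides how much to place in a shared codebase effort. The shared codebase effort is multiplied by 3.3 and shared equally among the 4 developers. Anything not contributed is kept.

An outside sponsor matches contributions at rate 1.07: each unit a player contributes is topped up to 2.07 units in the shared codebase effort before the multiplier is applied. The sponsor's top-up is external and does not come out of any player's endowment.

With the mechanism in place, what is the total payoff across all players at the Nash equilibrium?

1448.17 hours

Under the mechanism each unit contributed yields 3.3 × 2.07 / 4 = 1.7078 back to its contributor per unit of net cost, which exceeds 1, making full contribution the dominant choice for everyone.
So the Nash equilibrium is full contribution by all 4; the group earns 3.3 × 2.07 × 212 = 1448.17.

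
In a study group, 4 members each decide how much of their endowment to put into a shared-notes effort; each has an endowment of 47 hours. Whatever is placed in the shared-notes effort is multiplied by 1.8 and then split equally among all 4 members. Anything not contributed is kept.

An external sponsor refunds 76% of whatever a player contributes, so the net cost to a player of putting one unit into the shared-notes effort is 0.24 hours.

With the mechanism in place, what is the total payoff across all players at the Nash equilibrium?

The effective private return per unit is now (1.8/4) / 0.24 = 1.8750 > 1, so every player's dominant strategy flips to full contribution.
So the Nash equilibrium is full contribution by all 4; the group earns 4 × (47 × 0.76 + 1.8 × 47) = 481.28.

481.28 hours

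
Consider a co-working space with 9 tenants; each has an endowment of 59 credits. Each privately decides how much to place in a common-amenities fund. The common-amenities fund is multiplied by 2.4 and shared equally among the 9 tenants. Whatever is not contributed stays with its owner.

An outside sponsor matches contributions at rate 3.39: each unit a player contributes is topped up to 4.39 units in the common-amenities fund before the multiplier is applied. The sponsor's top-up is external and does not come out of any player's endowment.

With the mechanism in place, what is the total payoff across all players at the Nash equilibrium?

5594.62 credits

With the mechanism, a contributed unit returns 2.4 × 4.39 / 9 = 1.1707 per unit of net cost to the contributor — now above 1 — so contributing fully is weakly dominant for every player.
So the Nash equilibrium is full contribution by all 9; the group earns 2.4 × 4.39 × 531 = 5594.62.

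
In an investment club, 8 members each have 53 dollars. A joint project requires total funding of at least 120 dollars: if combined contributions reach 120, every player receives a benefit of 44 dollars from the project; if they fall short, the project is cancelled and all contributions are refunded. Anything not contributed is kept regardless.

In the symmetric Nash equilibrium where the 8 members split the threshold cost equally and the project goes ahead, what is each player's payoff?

Equal share of the threshold: 120/8 = 15.
At this profile no one gains by cutting their contribution: any cut drops the total below 120, the project is cancelled, contributions are refunded, and the deviator ends with 53, which is less than 53 − 15 + 44 = 82. Contributing more than 15 just wastes the excess. So contributing exactly 15 is a best response.
Each player's payoff: 53 − 15 + 44 = 82.

82 dollars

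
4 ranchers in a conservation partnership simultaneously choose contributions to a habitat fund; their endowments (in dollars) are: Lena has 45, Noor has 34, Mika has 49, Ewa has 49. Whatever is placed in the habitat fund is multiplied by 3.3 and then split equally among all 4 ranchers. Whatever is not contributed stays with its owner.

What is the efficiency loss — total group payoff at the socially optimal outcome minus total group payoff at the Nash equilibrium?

407.10 dollars

The private return per contributed unit is 3.3/4 = 0.8250 < 1 for every player regardless of endowment, so the Nash equilibrium is zero contribution and the group total is Σ E_j = 45 + 34 + 49 + 49 = 177.
Each contributed unit returns 3.300 to the group, so the social optimum is full contribution by everyone: group total = 3.300 × 177 = 584.10.
Efficiency loss = (3.300 − 1) × 177 = 407.10.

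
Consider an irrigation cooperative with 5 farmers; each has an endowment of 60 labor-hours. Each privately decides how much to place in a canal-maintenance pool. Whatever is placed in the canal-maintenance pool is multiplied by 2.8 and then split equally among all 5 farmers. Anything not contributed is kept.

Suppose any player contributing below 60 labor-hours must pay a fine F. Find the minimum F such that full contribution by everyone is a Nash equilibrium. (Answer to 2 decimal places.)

Given the others contribute fully, the best deviation is to contribute 0 (any partial contribution still incurs the fine and gives up units whose private return 0.5600 is below 1).
Deviating from 60 to 0 saves 60 labor-hours but forfeits the deviator's share of the drop in the canal-maintenance pool: 2.8/5 × 60 = 33.60.
So the deviation gain is 60 − 33.60 = 26.40, and the fine must be at least 26.40 labor-hours to wipe it out.

26.40 labor-hours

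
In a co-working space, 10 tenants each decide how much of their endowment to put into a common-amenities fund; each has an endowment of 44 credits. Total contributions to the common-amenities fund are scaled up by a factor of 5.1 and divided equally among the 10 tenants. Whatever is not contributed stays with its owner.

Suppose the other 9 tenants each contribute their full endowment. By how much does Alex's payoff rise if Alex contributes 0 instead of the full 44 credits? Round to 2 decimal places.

Switching from a contribution of 44 to 0 lets Alex keep an extra 44 credits, but lowers the common-amenities fund by 44, which costs Alex their own share of that drop: 5.1/10 × 44 = 22.44.
Net gain = 44 − 22.44 = 21.56. The private return per contributed unit (0.5100) is below 1, so free-riding is indeed the best response regardless of what the others do.

21.56 credits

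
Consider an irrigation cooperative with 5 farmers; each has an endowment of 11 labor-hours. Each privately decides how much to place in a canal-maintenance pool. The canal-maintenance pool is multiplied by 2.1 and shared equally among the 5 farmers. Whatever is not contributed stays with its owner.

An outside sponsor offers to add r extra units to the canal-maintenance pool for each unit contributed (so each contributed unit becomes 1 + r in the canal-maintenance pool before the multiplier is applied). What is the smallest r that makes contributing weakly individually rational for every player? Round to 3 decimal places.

With matching at rate r, one contributed unit becomes (1 + r) in the canal-maintenance pool and returns 2.1 × (1 + r) / 5 to the contributor.
Setting this equal to 1: 1 + r = 5/2.1 = 2.3810.
So the minimum matching rate is r = 2.3810 − 1 = 1.381.

1.381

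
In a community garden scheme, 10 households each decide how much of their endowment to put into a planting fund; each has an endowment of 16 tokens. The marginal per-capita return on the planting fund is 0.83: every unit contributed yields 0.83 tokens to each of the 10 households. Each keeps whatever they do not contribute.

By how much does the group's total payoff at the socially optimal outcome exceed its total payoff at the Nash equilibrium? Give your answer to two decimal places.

The private return per contributed unit is 0.83 < 1, so contributing 0 is dominant for every player. At the Nash equilibrium everyone keeps their 16, and the group total is 10 × 16 = 160.
Each contributed unit returns 8.300 to the group as a whole (0.83 to each of 10 players), which exceeds 1, so the social optimum is full contribution: group total = 8.300 × 160 = 1328.00.
Efficiency loss = 1328.00 − 160 = 1168.00.

1168.00 tokens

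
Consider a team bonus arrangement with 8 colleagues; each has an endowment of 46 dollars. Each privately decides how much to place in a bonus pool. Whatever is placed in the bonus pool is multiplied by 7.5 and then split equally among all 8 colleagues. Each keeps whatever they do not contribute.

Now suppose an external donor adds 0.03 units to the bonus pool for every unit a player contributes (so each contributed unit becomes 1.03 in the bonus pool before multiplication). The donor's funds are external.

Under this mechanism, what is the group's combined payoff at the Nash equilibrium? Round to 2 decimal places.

368.00 dollars

Even with the mechanism, each unit contributed returns only 7.5 × 1.03 / 8 = 0.9656 per unit of net cost, so contributing nothing is still dominant.
Everyone keeps their endowment and the group total is 8 × 46 = 368.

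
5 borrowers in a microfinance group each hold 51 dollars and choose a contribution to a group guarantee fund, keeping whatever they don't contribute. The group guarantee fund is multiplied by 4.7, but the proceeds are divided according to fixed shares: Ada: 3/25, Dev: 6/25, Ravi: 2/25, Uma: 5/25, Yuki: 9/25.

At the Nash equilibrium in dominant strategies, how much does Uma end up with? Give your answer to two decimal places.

For player j, contributing a unit is worthwhile iff 4.7 × (j's share) ≥ 1, i.e. iff j's share is at least 0.2128.
Dev and Yuki are above the threshold, contributing 51 each; the remaining 3 contribute 0. Total contributed: 102.
Uma keeps 51 and receives 4.7 × 102 × 5/25 = 95.88 from the group guarantee fund, for a payoff of 146.88.

146.88 dollars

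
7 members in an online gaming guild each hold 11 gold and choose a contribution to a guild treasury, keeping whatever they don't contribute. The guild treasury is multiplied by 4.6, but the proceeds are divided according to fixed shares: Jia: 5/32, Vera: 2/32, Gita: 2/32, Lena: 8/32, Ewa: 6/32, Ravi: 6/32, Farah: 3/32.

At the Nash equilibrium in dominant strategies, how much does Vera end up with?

For player j, contributing a unit is worthwhile iff 4.6 × (j's share) ≥ 1, i.e. iff j's share is at least 0.2174.
Lena alone (share 8/32) is above the threshold, contributing 11; the remaining 6 contribute 0. Total contributed: 11.
Vera keeps 11 and receives 4.6 × 11 × 2/32 = 3.16 from the guild treasury, for a payoff of 14.16.

14.16 gold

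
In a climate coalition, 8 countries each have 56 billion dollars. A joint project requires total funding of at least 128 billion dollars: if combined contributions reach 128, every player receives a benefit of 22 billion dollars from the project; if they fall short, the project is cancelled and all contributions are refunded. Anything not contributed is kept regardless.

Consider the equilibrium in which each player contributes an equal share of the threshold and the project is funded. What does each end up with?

62 billion dollars

Equal share of the threshold: 128/8 = 16.
At this profile no one gains by cutting their contribution: any cut drops the total below 128, the project is cancelled, contributions are refunded, and the deviator ends with 56, which is less than 56 − 16 + 22 = 62. Contributing more than 16 just wastes the excess. So contributing exactly 16 is a best response.
Each player's payoff: 56 − 16 + 22 = 62.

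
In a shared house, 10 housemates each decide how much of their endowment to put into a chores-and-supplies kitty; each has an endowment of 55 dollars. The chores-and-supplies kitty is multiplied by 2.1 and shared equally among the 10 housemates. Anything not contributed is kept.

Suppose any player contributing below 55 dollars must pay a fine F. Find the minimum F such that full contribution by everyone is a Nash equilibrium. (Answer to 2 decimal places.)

Given the others contribute fully, the best deviation is to contribute 0 (any partial contribution still incurs the fine and gives up units whose private return 0.2100 is below 1).
Deviating from 55 to 0 saves 55 dollars but forfeits the deviator's share of the drop in the chores-and-supplies kitty: 2.1/10 × 55 = 11.55.
So the deviation gain is 55 − 11.55 = 43.45, and the fine must be at least 43.45 dollars to wipe it out.

43.45 dollars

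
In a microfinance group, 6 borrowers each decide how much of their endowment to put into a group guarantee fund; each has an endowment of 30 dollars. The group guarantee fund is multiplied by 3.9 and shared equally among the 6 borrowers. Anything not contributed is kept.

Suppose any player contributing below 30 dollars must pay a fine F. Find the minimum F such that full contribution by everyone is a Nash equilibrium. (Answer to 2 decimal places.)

Given the others contribute fully, the best deviation is to contribute 0 (any partial contribution still incurs the fine and gives up units whose private return 0.6500 is below 1).
Deviating from 30 to 0 saves 30 dollars but forfeits the deviator's share of the drop in the group guarantee fund: 3.9/6 × 30 = 19.50.
So the deviation gain is 30 − 19.50 = 10.50, and the fine must be at least 10.50 dollars to wipe it out.

10.50 dollars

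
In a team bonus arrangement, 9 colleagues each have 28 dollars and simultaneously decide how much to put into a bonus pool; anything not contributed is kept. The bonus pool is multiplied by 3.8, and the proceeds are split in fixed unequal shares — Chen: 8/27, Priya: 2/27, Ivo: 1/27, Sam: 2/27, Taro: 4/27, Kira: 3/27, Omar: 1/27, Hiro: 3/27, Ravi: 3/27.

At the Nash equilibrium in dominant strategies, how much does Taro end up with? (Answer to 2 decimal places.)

43.76 dollars

For player j, contributing a unit is worthwhile iff 3.8 × (j's share) ≥ 1, i.e. iff j's share is at least 0.2632.
The only share above 0.2632 is Chen's 8/27, contributing 28; the remaining 8 contribute 0. Total contributed: 28.
Taro keeps 28 and receives 3.8 × 28 × 4/27 = 15.76 from the bonus pool, for a payoff of 43.76.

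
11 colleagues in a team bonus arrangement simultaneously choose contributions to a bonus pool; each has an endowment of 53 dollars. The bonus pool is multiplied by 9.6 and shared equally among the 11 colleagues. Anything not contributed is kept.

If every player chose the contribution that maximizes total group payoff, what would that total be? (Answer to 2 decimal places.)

Each contributed unit returns 9.600 to the group as a whole (0.8727 to each of 11 players), which exceeds 1, so the social optimum is full contribution: group total = 9.600 × 583 = 5596.80.

5596.80 dollars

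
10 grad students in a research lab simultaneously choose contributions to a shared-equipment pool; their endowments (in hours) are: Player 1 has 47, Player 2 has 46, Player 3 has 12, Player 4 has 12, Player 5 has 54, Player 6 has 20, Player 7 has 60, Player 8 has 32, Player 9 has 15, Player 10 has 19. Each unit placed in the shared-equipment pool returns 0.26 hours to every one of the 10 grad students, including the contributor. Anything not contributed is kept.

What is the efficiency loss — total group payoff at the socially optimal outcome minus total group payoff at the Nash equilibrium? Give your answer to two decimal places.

507.20 hours

The private return per contributed unit is 0.26 < 1 for everyone, so the Nash equilibrium is zero contribution and the group total is Σ E_j = 47 + 46 + 12 + 12 + 54 + 20 + 60 + 32 + 15 + 19 = 317.
Each contributed unit returns 2.600 to the group, so the social optimum is full contribution by everyone: group total = 2.600 × 317 = 824.20.
Efficiency loss = (2.600 − 1) × 317 = 507.20.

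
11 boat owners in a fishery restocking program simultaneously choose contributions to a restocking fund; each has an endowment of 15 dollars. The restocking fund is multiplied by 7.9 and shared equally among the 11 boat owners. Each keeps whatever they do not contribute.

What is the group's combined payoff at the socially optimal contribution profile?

Each contributed unit returns 7.900 to the group as a whole (0.7182 to each of 11 players), which exceeds 1, so the social optimum is full contribution: group total = 7.900 × 165 = 1303.50.

1303.50 dollars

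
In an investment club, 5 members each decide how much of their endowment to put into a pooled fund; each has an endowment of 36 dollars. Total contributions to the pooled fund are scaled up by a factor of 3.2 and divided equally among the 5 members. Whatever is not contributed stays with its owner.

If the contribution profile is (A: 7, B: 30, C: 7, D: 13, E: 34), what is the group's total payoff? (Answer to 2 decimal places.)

380.20 dollars

Total contributed: 7 + 30 + 7 + 13 + 34 = 91; total kept: 5 × 36 − 91 = 89.
The pooled fund pays out 3.2 × 91 = 291.20 in aggregate.
Group total = 89 + 291.20 = 380.20.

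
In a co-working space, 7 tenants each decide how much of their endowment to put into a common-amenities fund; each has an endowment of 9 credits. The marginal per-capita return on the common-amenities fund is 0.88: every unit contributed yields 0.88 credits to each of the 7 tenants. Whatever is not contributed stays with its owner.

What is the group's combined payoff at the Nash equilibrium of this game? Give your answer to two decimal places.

63.00 credits

The private return per contributed unit is 0.88 < 1, so contributing 0 is dominant for every player. At the Nash equilibrium everyone keeps their 9, and the group total is 7 × 9 = 63.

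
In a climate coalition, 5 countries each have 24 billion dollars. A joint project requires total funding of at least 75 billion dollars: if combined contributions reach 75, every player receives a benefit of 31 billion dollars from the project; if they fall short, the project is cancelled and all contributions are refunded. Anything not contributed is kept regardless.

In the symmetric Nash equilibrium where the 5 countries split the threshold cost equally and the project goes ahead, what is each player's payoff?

Equal share of the threshold: 75/5 = 15.
At this profile no one gains by cutting their contribution: any cut drops the total below 75, the project is cancelled, contributions are refunded, and the deviator ends with 24, which is less than 24 − 15 + 31 = 40. Contributing more than 15 just wastes the excess. So contributing exactly 15 is a best response.
Each player's payoff: 24 − 15 + 31 = 40.

40 billion dollars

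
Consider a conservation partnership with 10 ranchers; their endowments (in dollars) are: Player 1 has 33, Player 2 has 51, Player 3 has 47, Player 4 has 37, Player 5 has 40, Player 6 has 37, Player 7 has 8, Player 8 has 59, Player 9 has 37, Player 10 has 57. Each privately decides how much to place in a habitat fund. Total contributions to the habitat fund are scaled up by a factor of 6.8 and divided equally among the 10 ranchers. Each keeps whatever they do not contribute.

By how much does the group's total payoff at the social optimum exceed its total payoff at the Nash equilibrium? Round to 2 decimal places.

2354.80 dollars

The private return per contributed unit is 6.8/10 = 0.6800 < 1 for every player regardless of endowment, so the Nash equilibrium is zero contribution and the group total is Σ E_j = 33 + 51 + 47 + 37 + 40 + 37 + 8 + 59 + 37 + 57 = 406.
Each contributed unit returns 6.800 to the group, so the social optimum is full contribution by everyone: group total = 6.800 × 406 = 2760.80.
Efficiency loss = (6.800 − 1) × 406 = 2354.80.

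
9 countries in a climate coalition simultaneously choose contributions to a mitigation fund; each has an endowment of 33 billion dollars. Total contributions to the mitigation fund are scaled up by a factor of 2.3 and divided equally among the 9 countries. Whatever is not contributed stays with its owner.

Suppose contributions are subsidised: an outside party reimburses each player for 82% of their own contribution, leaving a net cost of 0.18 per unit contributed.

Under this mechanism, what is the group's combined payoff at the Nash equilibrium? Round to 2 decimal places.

Under the mechanism each unit contributed yields (2.3/9) / 0.18 = 1.4198 back to its contributor per unit of net cost, which exceeds 1, making full contribution the dominant choice for everyone.
So the Nash equilibrium is full contribution by all 9; the group earns 9 × (33 × 0.82 + 2.3 × 33) = 926.64.

926.64 billion dollars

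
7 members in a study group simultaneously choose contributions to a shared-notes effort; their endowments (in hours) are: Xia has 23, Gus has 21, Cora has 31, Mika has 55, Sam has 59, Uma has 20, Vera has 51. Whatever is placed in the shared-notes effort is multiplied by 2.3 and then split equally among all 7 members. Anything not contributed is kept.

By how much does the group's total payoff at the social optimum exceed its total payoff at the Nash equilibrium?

The private return per contributed unit is 2.3/7 = 0.3286 < 1 for every player regardless of endowment, so the Nash equilibrium is zero contribution and the group total is Σ E_j = 23 + 21 + 31 + 55 + 59 + 20 + 51 = 260.
Each contributed unit returns 2.300 to the group, so the social optimum is full contribution by everyone: group total = 2.300 × 260 = 598.00.
Efficiency loss = (2.300 − 1) × 260 = 338.00.

338.00 hours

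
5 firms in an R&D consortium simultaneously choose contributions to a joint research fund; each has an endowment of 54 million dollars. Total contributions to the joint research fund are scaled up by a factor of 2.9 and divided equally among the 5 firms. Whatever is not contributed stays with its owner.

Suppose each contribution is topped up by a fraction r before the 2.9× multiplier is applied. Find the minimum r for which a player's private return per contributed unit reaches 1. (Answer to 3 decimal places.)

With matching at rate r, one contributed unit becomes (1 + r) in the joint research fund and returns 2.9 × (1 + r) / 5 to the contributor.
Setting this equal to 1: 1 + r = 5/2.9 = 1.7241.
So the minimum matching rate is r = 1.7241 − 1 = 0.724.

0.724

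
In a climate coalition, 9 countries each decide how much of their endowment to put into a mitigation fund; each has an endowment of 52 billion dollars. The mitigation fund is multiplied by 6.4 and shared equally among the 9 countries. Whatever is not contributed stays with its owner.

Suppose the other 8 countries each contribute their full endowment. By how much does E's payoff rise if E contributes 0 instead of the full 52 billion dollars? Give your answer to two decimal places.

15.02 billion dollars

Switching from a contribution of 52 to 0 lets E keep an extra 52 billion dollars, but lowers the mitigation fund by 52, which costs E their own share of that drop: 6.4/9 × 52 = 36.98.
Net gain = 52 − 36.98 = 15.02. The private return per contributed unit (0.7111) is below 1, so free-riding is indeed the best response regardless of what the others do.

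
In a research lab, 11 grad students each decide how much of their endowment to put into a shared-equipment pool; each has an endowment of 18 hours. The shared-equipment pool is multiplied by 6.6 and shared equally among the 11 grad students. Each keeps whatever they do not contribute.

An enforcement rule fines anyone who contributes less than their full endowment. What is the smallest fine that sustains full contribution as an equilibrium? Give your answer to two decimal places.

Given the others contribute fully, the best deviation is to contribute 0 (any partial contribution still incurs the fine and gives up units whose private return 0.6000 is below 1).
Deviating from 18 to 0 saves 18 hours but forfeits the deviator's share of the drop in the shared-equipment pool: 6.6/11 × 18 = 10.80.
So the deviation gain is 18 − 10.80 = 7.20, and the fine must be at least 7.20 hours to wipe it out.

7.20 hours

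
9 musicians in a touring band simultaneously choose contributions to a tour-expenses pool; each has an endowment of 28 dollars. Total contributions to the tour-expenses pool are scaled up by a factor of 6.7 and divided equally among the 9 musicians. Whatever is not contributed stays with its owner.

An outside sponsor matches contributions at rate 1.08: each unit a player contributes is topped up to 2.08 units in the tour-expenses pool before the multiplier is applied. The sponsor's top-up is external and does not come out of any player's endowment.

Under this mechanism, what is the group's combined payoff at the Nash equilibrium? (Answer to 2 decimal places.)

3511.87 dollars

With the mechanism, a contributed unit returns 6.7 × 2.08 / 9 = 1.5484 per unit of net cost to the contributor — now above 1 — so contributing fully is weakly dominant for every player.
At the Nash equilibrium everyone contributes 28. Group total payoff = 6.7 × 2.08 × 252 = 3511.87.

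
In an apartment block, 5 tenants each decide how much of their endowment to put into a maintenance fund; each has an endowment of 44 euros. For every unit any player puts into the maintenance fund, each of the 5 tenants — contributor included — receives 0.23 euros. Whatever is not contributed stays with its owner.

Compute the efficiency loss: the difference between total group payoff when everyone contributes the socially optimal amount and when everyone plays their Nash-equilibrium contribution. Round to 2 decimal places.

The private return per contributed unit is 0.23 < 1, so contributing 0 is dominant for every player. At the Nash equilibrium everyone keeps their 44, and the group total is 5 × 44 = 220.
Each contributed unit returns 1.150 to the group as a whole (0.23 to each of 5 players), which exceeds 1, so the social optimum is full contribution: group total = 1.150 × 220 = 253.00.
Efficiency loss = 253.00 − 220 = 33.00.

33.00 euros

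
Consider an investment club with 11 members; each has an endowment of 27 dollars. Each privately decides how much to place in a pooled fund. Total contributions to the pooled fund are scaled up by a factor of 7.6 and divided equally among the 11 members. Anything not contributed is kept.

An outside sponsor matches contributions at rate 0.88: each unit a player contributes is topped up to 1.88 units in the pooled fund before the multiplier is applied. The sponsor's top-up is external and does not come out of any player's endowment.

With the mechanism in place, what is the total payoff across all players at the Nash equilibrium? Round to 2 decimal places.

4243.54 dollars

Under the mechanism each unit contributed yields 7.6 × 1.88 / 11 = 1.2989 back to its contributor per unit of net cost, which exceeds 1, making full contribution the dominant choice for everyone.
So the Nash equilibrium is full contribution by all 11; the group earns 7.6 × 1.88 × 297 = 4243.54.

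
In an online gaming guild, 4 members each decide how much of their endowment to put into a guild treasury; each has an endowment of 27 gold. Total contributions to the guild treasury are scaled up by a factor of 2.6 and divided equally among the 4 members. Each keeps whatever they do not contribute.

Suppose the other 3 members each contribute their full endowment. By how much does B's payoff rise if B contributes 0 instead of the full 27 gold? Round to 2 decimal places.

Switching from a contribution of 27 to 0 lets B keep an extra 27 gold, but lowers the guild treasury by 27, which costs B their own share of that drop: 2.6/4 × 27 = 17.55.
Net gain = 27 − 17.55 = 9.45. The private return per contributed unit (0.6500) is below 1, so free-riding is indeed the best response regardless of what the others do.

9.45 gold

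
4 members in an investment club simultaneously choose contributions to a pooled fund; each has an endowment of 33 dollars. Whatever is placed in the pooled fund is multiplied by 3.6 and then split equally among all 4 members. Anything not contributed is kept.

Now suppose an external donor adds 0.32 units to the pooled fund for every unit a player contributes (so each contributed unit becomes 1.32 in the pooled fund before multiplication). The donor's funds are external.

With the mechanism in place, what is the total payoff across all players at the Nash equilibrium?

627.26 dollars

The effective private return per unit is now 3.6 × 1.32 / 4 = 1.1880 > 1, so every player's dominant strategy flips to full contribution.
At the Nash equilibrium everyone contributes 33. Group total payoff = 3.6 × 1.32 × 132 = 627.26.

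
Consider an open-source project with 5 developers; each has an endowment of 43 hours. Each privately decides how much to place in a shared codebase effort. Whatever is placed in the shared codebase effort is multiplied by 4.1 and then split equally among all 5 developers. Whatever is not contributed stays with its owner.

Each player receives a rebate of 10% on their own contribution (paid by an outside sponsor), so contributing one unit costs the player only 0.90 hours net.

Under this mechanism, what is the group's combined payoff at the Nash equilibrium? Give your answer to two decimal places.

With the mechanism, a contributed unit returns (4.1/5) / 0.90 = 0.9111 per unit of net cost — still below 1 — so contributing 0 remains dominant for every player.
At the Nash equilibrium no one contributes; group total payoff = 5 × 43 = 215.

215.00 hours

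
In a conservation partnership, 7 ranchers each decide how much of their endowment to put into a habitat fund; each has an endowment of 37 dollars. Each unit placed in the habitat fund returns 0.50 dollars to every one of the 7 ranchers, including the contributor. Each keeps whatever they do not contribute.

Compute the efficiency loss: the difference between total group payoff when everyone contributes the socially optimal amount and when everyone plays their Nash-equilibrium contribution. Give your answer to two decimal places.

The private return per contributed unit is 0.50 < 1, so contributing 0 is dominant for every player. At the Nash equilibrium everyone keeps their 37, and the group total is 7 × 37 = 259.
Each contributed unit returns 3.500 to the group as a whole (0.50 to each of 7 players), which exceeds 1, so the social optimum is full contribution: group total = 3.500 × 259 = 906.50.
Efficiency loss = 906.50 − 259 = 647.50.

647.50 dollars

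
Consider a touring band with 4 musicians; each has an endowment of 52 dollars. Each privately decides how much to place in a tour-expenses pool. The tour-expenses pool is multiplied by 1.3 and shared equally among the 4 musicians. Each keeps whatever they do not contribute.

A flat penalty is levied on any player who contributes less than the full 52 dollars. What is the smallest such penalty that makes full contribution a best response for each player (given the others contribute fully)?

35.10 dollars

Given the others contribute fully, the best deviation is to contribute 0 (any partial contribution still incurs the fine and gives up units whose private return 0.3250 is below 1).
Deviating from 52 to 0 saves 52 dollars but forfeits the deviator's share of the drop in the tour-expenses pool: 1.3/4 × 52 = 16.90.
So the deviation gain is 52 − 16.90 = 35.10, and the fine must be at least 35.10 dollars to wipe it out.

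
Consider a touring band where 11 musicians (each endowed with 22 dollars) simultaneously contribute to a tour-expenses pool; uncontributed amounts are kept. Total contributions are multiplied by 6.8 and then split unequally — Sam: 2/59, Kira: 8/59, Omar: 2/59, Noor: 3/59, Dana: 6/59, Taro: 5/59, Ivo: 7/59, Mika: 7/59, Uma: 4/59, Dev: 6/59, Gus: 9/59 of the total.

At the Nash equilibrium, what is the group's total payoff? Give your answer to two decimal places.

For player j, contributing a unit is worthwhile iff 6.8 × (j's share) ≥ 1, i.e. iff j's share is at least 0.1471.
Only Gus (9/59) clears that bar, contributing 22; the remaining 10 contribute 0. Total contributed: 22.
The tour-expenses pool pays out 6.8 × 22 = 149.60 in total (split across the unequal shares, but the aggregate is all that matters for the group sum).
The 10 free-riders keep 22 each, adding 220. Group total = 220 + 149.60 = 369.60.

369.60 dollars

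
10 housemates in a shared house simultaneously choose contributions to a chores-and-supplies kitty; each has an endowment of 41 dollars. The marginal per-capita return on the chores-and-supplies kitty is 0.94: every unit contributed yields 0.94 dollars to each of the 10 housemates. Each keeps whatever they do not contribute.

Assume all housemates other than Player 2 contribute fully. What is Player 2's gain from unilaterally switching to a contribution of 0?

2.46 dollars

Switching from a contribution of 41 to 0 lets Player 2 keep an extra 41 dollars, but lowers the chores-and-supplies kitty by 41, which costs Player 2 their own share of that drop: 0.94 × 41 = 38.54.
Net gain = 41 − 38.54 = 2.46. The private return per contributed unit (0.94) is below 1, so free-riding is indeed the best response regardless of what the others do.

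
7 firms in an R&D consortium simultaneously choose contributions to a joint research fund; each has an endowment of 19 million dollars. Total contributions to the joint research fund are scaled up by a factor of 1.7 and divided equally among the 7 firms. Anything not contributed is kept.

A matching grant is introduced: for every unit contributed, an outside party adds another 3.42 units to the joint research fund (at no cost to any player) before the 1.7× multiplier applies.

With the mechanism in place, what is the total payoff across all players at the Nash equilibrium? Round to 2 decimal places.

The effective private return per unit is now 1.7 × 4.42 / 7 = 1.0734 > 1, so every player's dominant strategy flips to full contribution.
At the Nash equilibrium everyone contributes 19. Group total payoff = 1.7 × 4.42 × 133 = 999.36.

999.36 million dollars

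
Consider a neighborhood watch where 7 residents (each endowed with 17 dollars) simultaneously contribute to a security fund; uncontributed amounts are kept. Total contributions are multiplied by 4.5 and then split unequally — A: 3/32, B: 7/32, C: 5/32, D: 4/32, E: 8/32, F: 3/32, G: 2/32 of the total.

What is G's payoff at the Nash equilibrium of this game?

A player with share s gets back 4.5·s per unit contributed, so full contribution is dominant for anyone with s > 1/4.5 = 0.2222 and zero contribution is dominant for anyone below.
E alone (share 8/32) is above the threshold, contributing 17; the remaining 6 contribute 0. Total contributed: 17.
G keeps 17 and receives 4.5 × 17 × 2/32 = 4.78 from the security fund, for a payoff of 21.78.

21.78 dollars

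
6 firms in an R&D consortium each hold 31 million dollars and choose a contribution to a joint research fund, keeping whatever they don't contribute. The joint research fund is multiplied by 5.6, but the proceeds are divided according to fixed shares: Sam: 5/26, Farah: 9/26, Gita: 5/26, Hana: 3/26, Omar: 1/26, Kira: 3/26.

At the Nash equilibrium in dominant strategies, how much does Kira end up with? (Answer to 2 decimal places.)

91.09 million dollars

Each unit j contributes comes back to j as 5.6 × (j's share), so j prefers to contribute only if that share exceeds 1/5.6 = 0.1786; otherwise keeping the unit dominates.
Sam, Farah and Gita clear that bar, contributing 31 each; the remaining 3 contribute 0. Total contributed: 93.
Kira keeps 31 and receives 5.6 × 93 × 3/26 = 60.09 from the joint research fund, for a payoff of 91.09.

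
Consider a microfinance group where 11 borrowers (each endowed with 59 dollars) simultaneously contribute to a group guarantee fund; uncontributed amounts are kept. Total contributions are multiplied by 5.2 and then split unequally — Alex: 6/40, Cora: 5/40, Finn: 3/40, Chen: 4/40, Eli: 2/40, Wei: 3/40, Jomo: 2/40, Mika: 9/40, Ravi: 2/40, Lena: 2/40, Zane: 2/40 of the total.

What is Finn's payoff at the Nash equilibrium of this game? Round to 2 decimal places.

82.01 dollars

For player j, contributing a unit is worthwhile iff 5.2 × (j's share) ≥ 1, i.e. iff j's share is at least 0.1923.
The only share above 0.1923 is Mika's 9/40, contributing 59; the remaining 10 contribute 0. Total contributed: 59.
Finn keeps 59 and receives 5.2 × 59 × 3/40 = 23.01 from the group guarantee fund, for a payoff of 82.01.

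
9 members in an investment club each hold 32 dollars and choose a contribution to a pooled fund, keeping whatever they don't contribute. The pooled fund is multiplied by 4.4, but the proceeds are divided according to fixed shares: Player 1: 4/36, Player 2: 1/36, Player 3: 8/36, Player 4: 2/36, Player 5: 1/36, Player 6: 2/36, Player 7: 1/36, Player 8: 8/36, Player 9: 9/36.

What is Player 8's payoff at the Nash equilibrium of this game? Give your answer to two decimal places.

Each unit j contributes comes back to j as 4.4 × (j's share), so j prefers to contribute only if that share exceeds 1/4.4 = 0.2273; otherwise keeping the unit dominates.
Only Player 9 (9/36) clears that bar, contributing 32; the remaining 8 contribute 0. Total contributed: 32.
Player 8 keeps 32 and receives 4.4 × 32 × 8/36 = 31.29 from the pooled fund, for a payoff of 63.29.

63.29 dollars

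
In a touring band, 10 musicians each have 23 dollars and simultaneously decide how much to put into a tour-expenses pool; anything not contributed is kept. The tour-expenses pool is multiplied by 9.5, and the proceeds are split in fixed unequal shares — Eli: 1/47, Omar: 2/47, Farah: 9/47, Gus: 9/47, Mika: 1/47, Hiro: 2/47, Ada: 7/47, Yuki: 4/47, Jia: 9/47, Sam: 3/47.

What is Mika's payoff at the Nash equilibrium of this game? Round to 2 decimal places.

For player j, contributing a unit is worthwhile iff 9.5 × (j's share) ≥ 1, i.e. iff j's share is at least 0.1053.
Farah, Gus, Ada and Jia are above the threshold, contributing 23 each; the remaining 6 contribute 0. Total contributed: 92.
Mika keeps 23 and receives 9.5 × 92 × 1/47 = 18.60 from the tour-expenses pool, for a payoff of 41.60.

41.60 dollars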